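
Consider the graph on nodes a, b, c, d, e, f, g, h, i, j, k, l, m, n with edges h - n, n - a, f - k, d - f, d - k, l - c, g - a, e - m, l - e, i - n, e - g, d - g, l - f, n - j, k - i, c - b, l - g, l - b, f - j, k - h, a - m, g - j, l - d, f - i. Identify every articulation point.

Removing l increases the component count from 1 to 2, so l is a cut vertex.
By contrast removing c leaves 1 component; it is not a cut vertex. No other vertex is a cut vertex either.

l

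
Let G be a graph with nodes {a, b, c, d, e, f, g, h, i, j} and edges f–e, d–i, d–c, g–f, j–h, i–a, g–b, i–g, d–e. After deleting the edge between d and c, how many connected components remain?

Before removal there are 2 components.
d–c is a bridge — removing it separates d's side from c's side.
After removal: 3 components.

3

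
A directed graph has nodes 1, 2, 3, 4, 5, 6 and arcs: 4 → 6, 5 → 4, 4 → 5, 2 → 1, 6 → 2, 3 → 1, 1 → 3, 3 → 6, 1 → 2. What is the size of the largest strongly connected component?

4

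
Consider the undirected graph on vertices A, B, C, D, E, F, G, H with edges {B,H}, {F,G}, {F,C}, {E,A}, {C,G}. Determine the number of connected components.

4

D is isolated — a component by itself.
Starting from A we can reach A, E. That is one component of size 2.
Starting from B we can reach B, H. That is one component of size 2.
Starting from C we can reach C, F, G. That is one component of size 3.
Total: 4 components.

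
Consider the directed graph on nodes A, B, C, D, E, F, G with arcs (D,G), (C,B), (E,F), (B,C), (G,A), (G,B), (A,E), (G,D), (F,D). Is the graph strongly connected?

No

There is no directed path from C to G, so the graph is not strongly connected.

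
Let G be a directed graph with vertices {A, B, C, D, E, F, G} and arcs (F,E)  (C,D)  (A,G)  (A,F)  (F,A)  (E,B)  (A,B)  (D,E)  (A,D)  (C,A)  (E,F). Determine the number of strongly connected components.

4

{A, D, E, F} are all mutually reachable — one SCC of size 4.
{B} is an SCC by itself.
{G} is an SCC by itself.
{C} is an SCC by itself.
That gives 4 strongly connected components.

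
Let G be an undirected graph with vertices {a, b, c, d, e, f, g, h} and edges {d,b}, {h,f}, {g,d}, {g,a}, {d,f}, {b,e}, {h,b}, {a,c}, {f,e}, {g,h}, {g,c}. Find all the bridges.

The edges on the cycle g-a-c-g are not bridges since each lies on that cycle.
Every edge lies on some cycle, so there are no bridges.

none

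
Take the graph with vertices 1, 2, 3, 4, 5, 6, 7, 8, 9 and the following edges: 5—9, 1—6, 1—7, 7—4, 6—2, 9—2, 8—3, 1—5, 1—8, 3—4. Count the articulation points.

1

Removing 1 increases the component count from 1 to 2, so 1 is a cut vertex.
By contrast removing 4 leaves 1 component; it is not a cut vertex. No other vertex is a cut vertex either.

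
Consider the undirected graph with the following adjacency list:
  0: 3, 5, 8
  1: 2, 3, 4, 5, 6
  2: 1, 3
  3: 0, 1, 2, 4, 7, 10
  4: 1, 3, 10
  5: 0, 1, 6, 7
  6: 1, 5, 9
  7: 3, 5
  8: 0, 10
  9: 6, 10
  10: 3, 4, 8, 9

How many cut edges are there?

0

The edges on the cycle 3-0-8-10-9-6-1-3 are not bridges since each lies on that cycle.
Every edge lies on some cycle, so there are no bridges.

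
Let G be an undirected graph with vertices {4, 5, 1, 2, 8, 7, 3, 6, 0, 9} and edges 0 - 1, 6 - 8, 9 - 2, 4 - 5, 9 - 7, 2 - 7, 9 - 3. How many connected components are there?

4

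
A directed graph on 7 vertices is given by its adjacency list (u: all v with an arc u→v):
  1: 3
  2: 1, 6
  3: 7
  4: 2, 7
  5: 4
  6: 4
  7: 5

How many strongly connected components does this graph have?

{1, 2, 3, 4, 5, 6, 7} are all mutually reachable — one SCC of size 7.
That gives 1 strongly connected component.

1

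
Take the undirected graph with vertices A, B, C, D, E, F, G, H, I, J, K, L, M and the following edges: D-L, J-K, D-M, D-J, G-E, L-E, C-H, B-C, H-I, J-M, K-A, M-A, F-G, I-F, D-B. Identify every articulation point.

Removing D increases the component count from 1 to 2, so D is a cut vertex.
By contrast removing H leaves 1 component; it is not a cut vertex. No other vertex is a cut vertex either.

D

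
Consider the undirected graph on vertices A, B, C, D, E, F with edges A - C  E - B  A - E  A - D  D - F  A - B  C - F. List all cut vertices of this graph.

Removing A increases the component count from 1 to 2, so A is a cut vertex.
By contrast removing F leaves 1 component; it is not a cut vertex. No other vertex is a cut vertex either.

A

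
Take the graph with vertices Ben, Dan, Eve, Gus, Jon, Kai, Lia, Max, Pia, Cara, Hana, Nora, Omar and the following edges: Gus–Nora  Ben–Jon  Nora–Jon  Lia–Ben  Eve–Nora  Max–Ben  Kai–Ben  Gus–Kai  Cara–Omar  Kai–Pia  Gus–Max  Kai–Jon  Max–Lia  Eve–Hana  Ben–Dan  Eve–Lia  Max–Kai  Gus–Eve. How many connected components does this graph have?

2

Starting from Cara we can reach Cara, Omar. That is one component of size 2.
Starting from Ben we can reach Ben, Dan, Eve, Gus, Jon, Kai, Lia, Max, Pia, Hana, Nora. That is one component of size 11.
Total: 2 components.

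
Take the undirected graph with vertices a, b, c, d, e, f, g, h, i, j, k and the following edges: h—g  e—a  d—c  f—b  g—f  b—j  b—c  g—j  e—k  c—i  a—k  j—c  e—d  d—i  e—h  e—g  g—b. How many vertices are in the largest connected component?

11

Starting from a we can reach a, b, c, d, e, f, g, h, i, j, k. That is one component of size 11.
The largest has 11 vertices.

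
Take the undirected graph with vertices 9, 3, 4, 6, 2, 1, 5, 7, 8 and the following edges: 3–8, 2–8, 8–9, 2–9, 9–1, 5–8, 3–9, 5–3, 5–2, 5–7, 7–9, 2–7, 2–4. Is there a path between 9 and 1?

Yes

From 9 we can reach 1, 2, 3, 4, 5, 7, 8, 9, which includes 1.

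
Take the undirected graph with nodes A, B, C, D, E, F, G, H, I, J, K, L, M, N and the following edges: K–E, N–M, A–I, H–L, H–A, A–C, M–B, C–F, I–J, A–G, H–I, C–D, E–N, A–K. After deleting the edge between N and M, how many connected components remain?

Before removal there is 1 component.
N–M is a bridge — removing it separates N's side from M's side.
After removal: 2 components.

2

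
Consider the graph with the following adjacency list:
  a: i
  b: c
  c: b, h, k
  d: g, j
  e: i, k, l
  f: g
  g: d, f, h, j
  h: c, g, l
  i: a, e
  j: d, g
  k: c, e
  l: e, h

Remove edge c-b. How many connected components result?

Before removal there is 1 component.
c-b is a bridge — removing it separates c's side from b's side.
After removal: 2 components.

2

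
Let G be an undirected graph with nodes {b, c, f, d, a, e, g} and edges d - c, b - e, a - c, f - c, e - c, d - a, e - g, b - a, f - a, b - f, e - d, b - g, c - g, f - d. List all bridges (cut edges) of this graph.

none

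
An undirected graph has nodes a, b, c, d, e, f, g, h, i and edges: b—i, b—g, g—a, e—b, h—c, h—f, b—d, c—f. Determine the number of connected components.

2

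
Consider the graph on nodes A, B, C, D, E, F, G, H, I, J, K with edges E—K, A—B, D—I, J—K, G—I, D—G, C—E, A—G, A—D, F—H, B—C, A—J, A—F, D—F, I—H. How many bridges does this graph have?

0

The edges on the cycle A-D-G-A are not bridges since each lies on that cycle.
Every edge lies on some cycle, so there are no bridges.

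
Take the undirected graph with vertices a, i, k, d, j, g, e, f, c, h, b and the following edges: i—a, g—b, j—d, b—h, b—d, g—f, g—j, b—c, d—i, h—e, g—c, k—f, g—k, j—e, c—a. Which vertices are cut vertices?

Removing g increases the component count from 1 to 2, so g is a cut vertex.
By contrast removing e leaves 1 component; it is not a cut vertex. No other vertex is a cut vertex either.

g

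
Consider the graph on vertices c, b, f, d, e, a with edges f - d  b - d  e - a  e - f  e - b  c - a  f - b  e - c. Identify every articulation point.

e

Removing e increases the component count from 1 to 2, so e is a cut vertex.
By contrast removing b leaves 1 component; it is not a cut vertex. No other vertex is a cut vertex either.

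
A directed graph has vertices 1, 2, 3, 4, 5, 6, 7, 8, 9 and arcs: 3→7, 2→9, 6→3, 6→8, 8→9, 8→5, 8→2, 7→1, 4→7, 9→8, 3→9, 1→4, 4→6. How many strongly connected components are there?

3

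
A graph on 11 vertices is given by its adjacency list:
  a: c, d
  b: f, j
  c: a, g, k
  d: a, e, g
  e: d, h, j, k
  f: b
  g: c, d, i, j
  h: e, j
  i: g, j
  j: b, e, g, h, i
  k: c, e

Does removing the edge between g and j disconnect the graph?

After removing g-j, the path g-i-j still connects them, so the edge is not a bridge.

No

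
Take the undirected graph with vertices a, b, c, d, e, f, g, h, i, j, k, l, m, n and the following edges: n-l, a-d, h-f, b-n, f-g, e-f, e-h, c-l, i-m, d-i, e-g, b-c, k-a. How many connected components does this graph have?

4

j is isolated — a component by itself.
Starting from b we can reach b, c, l, n. That is one component of size 4.
Starting from e we can reach e, f, g, h. That is one component of size 4.
Starting from a we can reach a, d, i, k, m. That is one component of size 5.
Total: 4 components.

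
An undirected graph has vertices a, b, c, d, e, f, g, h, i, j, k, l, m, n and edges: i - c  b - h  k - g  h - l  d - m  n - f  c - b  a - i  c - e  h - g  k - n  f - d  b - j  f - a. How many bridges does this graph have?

5

The edges on the cycle k-n-f-a-i-c-b-h-g-k are not bridges since each lies on that cycle.
But removing d - m disconnects d from m; removing j - b disconnects j from b; removing l - h disconnects l from h; removing e - c disconnects e from c — these are bridges.
In total 5 edges are bridges.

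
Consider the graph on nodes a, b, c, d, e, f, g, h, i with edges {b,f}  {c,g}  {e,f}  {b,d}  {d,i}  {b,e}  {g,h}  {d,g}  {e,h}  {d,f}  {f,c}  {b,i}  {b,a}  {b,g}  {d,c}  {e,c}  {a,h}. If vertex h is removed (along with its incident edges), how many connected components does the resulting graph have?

1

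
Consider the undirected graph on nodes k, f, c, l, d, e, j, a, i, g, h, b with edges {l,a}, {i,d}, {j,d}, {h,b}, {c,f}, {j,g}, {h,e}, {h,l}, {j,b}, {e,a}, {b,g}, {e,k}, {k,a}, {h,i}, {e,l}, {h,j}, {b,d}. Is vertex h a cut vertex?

Yes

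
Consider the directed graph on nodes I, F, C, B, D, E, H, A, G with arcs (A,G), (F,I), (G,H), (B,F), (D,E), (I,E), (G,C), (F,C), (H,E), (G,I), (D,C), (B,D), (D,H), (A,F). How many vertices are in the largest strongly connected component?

1

{B} is an SCC by itself.
{I} is an SCC by itself.
{F} is an SCC by itself.
{D} is an SCC by itself.
{C} is an SCC by itself.
(and 4 more singleton SCCs)
The largest has 1 vertex.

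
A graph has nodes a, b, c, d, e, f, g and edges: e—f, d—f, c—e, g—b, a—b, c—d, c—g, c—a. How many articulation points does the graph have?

Removing c increases the component count from 1 to 2, so c is a cut vertex.
By contrast removing e leaves 1 component; it is not a cut vertex. No other vertex is a cut vertex either.

1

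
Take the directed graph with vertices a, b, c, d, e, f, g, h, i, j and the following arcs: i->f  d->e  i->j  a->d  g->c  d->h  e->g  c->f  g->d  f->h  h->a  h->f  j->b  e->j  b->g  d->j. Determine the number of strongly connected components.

{a, b, c, d, e, f, g, h, j} are all mutually reachable — one SCC of size 9.
{i} is an SCC by itself.
That gives 2 strongly connected components.

2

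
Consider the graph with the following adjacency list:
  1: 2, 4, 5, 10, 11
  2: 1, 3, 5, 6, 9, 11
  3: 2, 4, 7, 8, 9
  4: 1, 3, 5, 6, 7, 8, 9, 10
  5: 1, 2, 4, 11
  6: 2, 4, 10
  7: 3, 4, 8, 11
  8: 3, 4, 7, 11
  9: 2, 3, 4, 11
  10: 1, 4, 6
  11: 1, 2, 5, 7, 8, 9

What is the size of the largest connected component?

11

Starting from 1 we can reach 1, 2, 3, 4, 5, 6, 7, 8, 9, 10, 11. That is one component of size 11.
The largest has 11 vertices.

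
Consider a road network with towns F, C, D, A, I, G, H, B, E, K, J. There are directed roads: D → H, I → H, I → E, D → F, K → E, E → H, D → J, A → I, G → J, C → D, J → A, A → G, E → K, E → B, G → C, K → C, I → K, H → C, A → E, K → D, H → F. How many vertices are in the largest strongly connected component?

{A, C, D, E, G, H, I, J, K} are all mutually reachable — one SCC of size 9.
{F} is an SCC by itself.
{B} is an SCC by itself.
The largest has 9 vertices.

9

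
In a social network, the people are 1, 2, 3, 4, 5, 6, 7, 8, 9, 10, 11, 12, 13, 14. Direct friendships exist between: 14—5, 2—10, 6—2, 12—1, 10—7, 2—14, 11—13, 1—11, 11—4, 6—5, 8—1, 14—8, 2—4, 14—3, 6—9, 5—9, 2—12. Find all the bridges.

10-2, 10-7, 11-13, 14-3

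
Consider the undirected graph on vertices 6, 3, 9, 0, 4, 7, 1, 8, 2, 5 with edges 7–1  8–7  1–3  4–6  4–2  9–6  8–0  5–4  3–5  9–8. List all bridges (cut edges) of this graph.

0-8, 2-4

The edges on the cycle 9-8-7-1-3-5-4-6-9 are not bridges since each lies on that cycle.
But removing 2–4 disconnects 2 from 4; removing 8–0 disconnects 8 from 0 — these are bridges.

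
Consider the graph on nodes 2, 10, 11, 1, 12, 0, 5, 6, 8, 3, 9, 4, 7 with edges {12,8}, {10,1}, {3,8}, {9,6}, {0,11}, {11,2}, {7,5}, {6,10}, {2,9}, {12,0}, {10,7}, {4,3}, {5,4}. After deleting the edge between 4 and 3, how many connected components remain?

1

4 and 3 are still connected via 4-5-7-10-6-9-2-11-0-12-8-3, so the component count stays at 1.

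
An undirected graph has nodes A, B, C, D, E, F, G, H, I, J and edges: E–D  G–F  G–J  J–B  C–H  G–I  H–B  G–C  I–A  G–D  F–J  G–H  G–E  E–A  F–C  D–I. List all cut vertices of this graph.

G

Removing G increases the component count from 1 to 2, so G is a cut vertex.
By contrast removing F leaves 1 component; it is not a cut vertex. No other vertex is a cut vertex either.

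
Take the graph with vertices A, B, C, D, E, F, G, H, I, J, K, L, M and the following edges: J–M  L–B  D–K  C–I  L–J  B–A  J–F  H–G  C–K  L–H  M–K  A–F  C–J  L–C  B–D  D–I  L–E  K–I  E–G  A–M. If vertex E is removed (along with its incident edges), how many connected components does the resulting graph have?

With E gone, the remaining components are: {A, B, C, D, F, G, H, I, J, K, L, M}.
That is 1 component.

1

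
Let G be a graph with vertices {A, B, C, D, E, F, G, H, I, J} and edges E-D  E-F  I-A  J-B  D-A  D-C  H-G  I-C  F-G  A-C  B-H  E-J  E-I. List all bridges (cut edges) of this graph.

The edges on the cycle E-J-B-H-G-F-E are not bridges since each lies on that cycle.
Every edge lies on some cycle, so there are no bridges.

none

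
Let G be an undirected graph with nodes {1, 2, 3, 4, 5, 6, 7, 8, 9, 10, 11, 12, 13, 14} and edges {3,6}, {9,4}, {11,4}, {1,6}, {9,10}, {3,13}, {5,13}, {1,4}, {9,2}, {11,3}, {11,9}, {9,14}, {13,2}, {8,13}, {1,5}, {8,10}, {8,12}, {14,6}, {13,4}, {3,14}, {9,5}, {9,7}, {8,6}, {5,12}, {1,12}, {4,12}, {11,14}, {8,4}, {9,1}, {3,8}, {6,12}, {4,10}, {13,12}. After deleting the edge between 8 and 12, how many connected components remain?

1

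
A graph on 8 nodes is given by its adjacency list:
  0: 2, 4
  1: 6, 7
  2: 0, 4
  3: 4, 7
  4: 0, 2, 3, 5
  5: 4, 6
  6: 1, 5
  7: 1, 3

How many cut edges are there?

The edges on the cycle 4-2-0-4 are not bridges since each lies on that cycle.
Every edge lies on some cycle, so there are no bridges.

0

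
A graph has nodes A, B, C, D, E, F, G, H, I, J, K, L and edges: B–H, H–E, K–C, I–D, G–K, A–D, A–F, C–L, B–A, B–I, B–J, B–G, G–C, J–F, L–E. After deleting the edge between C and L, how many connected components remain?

C and L are still connected via C-G-B-H-E-L, so the component count stays at 1.

1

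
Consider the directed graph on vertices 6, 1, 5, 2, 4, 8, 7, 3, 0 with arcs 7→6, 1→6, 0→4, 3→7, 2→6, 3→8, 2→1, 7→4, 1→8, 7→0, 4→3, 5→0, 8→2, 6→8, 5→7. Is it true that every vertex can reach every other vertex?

No

There is no directed path from 0 to 5, so the graph is not strongly connected.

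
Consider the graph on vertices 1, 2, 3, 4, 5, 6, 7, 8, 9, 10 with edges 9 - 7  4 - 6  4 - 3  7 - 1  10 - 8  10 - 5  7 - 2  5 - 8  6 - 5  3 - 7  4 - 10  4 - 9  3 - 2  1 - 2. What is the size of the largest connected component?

Starting from 1 we can reach 1, 2, 3, 4, 5, 6, 7, 8, 9, 10. That is one component of size 10.
The largest has 10 vertices.

10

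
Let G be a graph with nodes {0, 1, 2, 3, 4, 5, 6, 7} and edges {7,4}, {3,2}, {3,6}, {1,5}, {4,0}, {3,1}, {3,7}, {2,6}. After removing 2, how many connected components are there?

With 2 gone, the remaining components are: {0, 1, 3, 4, 5, 6, 7}.
That is 1 component.

1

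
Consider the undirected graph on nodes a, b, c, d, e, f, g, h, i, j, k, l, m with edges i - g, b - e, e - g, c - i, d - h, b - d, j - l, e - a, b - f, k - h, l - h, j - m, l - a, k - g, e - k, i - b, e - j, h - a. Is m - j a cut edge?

Yes

Removing m - j leaves no path between m and j: the component count goes from 1 to 2. So it is a bridge.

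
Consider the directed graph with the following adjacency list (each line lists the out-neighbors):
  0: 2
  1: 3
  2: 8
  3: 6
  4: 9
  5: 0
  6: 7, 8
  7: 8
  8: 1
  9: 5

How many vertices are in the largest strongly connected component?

5

{1, 3, 6, 7, 8} are all mutually reachable — one SCC of size 5.
{4} is an SCC by itself.
{5} is an SCC by itself.
{9} is an SCC by itself.
{0} is an SCC by itself.
(and 1 more singleton SCC)
The largest has 5 vertices.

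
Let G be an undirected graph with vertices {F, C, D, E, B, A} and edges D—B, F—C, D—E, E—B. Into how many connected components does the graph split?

3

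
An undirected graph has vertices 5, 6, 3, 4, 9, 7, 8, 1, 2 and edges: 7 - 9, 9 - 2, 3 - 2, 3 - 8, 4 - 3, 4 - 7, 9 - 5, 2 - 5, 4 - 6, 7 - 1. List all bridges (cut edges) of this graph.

The edges on the cycle 4-3-2-5-9-7-4 are not bridges since each lies on that cycle.
But removing 8 - 3 disconnects 8 from 3; removing 7 - 1 disconnects 7 from 1; removing 4 - 6 disconnects 4 from 6 — these are bridges.

1-7, 3-8, 4-6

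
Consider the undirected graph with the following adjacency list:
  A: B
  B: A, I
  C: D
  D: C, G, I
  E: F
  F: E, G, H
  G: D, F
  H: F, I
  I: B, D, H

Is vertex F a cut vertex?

Yes

Deleting F raises the number of components from 1 to 2, so F is a cut vertex.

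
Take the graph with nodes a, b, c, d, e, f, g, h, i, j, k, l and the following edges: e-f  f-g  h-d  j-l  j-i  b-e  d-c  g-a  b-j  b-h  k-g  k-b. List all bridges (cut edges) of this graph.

a-g, b-h, b-j, c-d, d-h, i-j, j-l

The edges on the cycle k-b-e-f-g-k are not bridges since each lies on that cycle.
But removing g-a disconnects g from a; removing b-j disconnects b from j; removing i-j disconnects i from j; removing l-j disconnects l from j — these are bridges.
In total 7 edges are bridges.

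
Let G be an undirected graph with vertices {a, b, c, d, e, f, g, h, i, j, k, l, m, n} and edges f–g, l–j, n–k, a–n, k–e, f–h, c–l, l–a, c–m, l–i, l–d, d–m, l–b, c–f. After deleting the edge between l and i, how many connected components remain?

Before removal there is 1 component.
l–i is a bridge — removing it separates l's side from i's side.
After removal: 2 components.

2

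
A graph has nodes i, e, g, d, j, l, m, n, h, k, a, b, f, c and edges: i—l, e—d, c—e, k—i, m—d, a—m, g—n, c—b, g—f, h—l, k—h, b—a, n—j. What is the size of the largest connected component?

Starting from h we can reach h, i, k, l. That is one component of size 4.
Starting from f we can reach f, g, j, n. That is one component of size 4.
Starting from a we can reach a, b, c, d, e, m. That is one component of size 6.
The largest has 6 vertices.

6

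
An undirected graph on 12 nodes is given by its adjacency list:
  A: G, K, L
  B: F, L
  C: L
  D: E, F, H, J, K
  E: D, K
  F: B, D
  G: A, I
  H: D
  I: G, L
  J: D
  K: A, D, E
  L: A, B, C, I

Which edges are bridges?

C-L, D-H, D-J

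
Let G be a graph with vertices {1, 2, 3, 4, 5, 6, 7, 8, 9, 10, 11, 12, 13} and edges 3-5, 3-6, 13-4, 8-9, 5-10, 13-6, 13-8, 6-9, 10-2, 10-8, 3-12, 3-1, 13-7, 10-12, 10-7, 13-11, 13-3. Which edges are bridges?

The edges on the cycle 3-5-10-12-3 are not bridges since each lies on that cycle.
But removing 3-1 disconnects 3 from 1; removing 2-10 disconnects 2 from 10; removing 13-4 disconnects 13 from 4; removing 13-11 disconnects 13 from 11 — these are bridges.

1-3, 10-2, 11-13, 13-4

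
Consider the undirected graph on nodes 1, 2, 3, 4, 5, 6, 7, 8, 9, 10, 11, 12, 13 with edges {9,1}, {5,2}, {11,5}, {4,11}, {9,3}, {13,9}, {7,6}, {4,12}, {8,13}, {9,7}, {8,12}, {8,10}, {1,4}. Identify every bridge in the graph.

The edges on the cycle 8-13-9-1-4-12-8 are not bridges since each lies on that cycle.
But removing 7–9 disconnects 7 from 9; removing 5–11 disconnects 5 from 11; removing 9–3 disconnects 9 from 3; removing 7–6 disconnects 7 from 6 — these are bridges.
In total 7 edges are bridges.

10-8, 11-4, 11-5, 2-5, 3-9, 6-7, 7-9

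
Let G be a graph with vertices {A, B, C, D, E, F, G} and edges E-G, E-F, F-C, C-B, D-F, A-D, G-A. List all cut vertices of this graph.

C, F

Removing C increases the component count from 1 to 2, so C is a cut vertex.
Removing F increases the component count from 1 to 2, so F is a cut vertex.
By contrast removing G leaves 1 component; it is not a cut vertex. No other vertex is a cut vertex either.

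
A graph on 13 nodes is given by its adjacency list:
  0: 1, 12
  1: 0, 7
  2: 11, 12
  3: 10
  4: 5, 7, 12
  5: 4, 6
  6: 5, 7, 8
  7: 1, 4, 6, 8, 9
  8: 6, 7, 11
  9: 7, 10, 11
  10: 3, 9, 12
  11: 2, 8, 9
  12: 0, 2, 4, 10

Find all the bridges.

The edges on the cycle 4-7-8-6-5-4 are not bridges since each lies on that cycle.
But removing 3-10 disconnects 3 from 10 — this is a bridge.

10-3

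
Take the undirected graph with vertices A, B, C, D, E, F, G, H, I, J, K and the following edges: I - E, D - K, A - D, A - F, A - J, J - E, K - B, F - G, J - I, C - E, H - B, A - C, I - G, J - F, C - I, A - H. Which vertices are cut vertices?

A

Removing A increases the component count from 1 to 2, so A is a cut vertex.
By contrast removing I leaves 1 component; it is not a cut vertex. No other vertex is a cut vertex either.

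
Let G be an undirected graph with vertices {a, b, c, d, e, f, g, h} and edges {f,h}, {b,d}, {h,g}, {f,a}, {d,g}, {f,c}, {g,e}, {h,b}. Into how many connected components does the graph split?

1

Starting from a we can reach a, b, c, d, e, f, g, h. That is one component of size 8.
Total: 1 component.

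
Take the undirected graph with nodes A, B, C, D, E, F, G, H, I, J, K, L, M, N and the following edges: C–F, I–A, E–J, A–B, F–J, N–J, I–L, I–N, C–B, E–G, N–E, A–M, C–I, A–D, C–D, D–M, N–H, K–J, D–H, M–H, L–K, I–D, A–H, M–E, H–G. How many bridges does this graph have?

The edges on the cycle I-N-E-J-K-L-I are not bridges since each lies on that cycle.
Every edge lies on some cycle, so there are no bridges.

0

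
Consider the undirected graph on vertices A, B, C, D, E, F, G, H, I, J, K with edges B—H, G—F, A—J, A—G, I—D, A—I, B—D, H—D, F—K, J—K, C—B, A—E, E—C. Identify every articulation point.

Removing A increases the component count from 1 to 2, so A is a cut vertex.
By contrast removing H leaves 1 component; it is not a cut vertex. No other vertex is a cut vertex either.

A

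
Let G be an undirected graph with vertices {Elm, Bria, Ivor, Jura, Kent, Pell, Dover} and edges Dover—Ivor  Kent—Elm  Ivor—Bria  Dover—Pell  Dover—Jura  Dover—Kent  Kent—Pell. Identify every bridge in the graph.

Bria-Ivor, Dover-Ivor, Dover-Jura, Elm-Kent

The edges on the cycle Dover-Kent-Pell-Dover are not bridges since each lies on that cycle.
But removing Dover—Ivor disconnects Dover from Ivor; removing Kent—Elm disconnects Kent from Elm; removing Bria—Ivor disconnects Bria from Ivor; removing Jura—Dover disconnects Jura from Dover — these are bridges.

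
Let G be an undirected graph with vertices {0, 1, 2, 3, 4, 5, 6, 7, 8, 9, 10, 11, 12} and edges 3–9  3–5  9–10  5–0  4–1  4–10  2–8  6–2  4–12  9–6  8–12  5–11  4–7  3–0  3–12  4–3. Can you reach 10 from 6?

Yes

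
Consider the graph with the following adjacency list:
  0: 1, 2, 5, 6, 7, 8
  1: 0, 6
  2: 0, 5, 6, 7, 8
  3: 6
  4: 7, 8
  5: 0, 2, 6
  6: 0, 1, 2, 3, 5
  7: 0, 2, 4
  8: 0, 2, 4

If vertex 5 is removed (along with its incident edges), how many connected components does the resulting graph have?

With 5 gone, the remaining components are: {0, 1, 2, 3, 4, 6, 7, 8}.
That is 1 component.

1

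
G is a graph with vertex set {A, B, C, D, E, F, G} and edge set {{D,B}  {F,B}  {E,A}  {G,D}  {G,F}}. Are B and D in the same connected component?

From B we can reach B, D, F, G, which includes D.

Yes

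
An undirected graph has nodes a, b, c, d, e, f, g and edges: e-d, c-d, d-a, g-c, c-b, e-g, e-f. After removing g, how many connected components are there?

1

With g gone, the remaining components are: {a, b, c, d, e, f}.
That is 1 component.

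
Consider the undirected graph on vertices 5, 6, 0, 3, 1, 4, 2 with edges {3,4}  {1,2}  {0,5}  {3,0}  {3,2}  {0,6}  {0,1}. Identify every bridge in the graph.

0-5, 0-6, 3-4

The edges on the cycle 3-0-1-2-3 are not bridges since each lies on that cycle.
But removing 0-5 disconnects 0 from 5; removing 0-6 disconnects 0 from 6; removing 3-4 disconnects 3 from 4 — these are bridges.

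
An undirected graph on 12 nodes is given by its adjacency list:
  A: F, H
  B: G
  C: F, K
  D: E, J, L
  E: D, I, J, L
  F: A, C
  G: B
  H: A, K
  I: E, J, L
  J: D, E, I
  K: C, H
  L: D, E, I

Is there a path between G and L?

No

The component containing G is {B, G}, and L is not in it.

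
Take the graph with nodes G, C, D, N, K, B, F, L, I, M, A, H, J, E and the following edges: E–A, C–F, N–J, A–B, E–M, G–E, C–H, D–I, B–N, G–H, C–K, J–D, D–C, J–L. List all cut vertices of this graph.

Removing C increases the component count from 1 to 3, so C is a cut vertex.
Removing D increases the component count from 1 to 2, so D is a cut vertex.
Removing E increases the component count from 1 to 2, so E is a cut vertex.
Likewise J is a cut vertex.
By contrast removing N leaves 1 component; it is not a cut vertex. No other vertex is a cut vertex either.

C, D, E, J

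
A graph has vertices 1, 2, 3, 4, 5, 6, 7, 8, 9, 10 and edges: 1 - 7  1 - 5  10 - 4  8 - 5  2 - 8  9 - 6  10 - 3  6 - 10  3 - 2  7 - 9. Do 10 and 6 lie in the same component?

From 10 we can reach 1, 2, 3, 4, 5, 6, 7, 8, 9, 10, which includes 6.

Yes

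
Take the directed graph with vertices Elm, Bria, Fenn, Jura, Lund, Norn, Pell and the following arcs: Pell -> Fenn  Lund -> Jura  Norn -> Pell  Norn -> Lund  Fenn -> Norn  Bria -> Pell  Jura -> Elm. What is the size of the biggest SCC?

3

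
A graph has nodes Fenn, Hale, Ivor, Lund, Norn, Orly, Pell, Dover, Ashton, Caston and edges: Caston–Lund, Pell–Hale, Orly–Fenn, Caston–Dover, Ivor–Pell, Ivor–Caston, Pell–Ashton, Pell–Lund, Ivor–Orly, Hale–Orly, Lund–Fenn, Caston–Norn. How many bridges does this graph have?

3

The edges on the cycle Ivor-Pell-Hale-Orly-Ivor are not bridges since each lies on that cycle.
But removing Norn–Caston disconnects Norn from Caston; removing Dover–Caston disconnects Dover from Caston; removing Pell–Ashton disconnects Pell from Ashton — these are bridges.
That makes 3 bridges.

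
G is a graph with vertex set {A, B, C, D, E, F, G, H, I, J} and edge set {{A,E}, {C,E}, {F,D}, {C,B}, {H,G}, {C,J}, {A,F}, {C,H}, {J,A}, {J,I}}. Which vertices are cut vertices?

Removing A increases the component count from 1 to 2, so A is a cut vertex.
Removing C increases the component count from 1 to 3, so C is a cut vertex.
Removing F increases the component count from 1 to 2, so F is a cut vertex.
Likewise H, J are cut vertices.
By contrast removing B leaves 1 component; it is not a cut vertex. No other vertex is a cut vertex either.

A, C, F, H, J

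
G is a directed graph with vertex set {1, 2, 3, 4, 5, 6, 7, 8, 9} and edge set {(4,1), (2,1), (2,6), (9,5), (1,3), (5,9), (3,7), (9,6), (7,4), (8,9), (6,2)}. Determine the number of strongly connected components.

{1, 3, 4, 7} are all mutually reachable — one SCC of size 4.
{2, 6} are all mutually reachable — one SCC of size 2.
{5, 9} are all mutually reachable — one SCC of size 2.
{8} is an SCC by itself.
That gives 4 strongly connected components.

4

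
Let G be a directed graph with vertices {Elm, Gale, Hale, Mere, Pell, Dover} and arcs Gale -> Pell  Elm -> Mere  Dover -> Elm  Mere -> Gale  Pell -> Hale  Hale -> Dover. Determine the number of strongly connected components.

1

{Elm, Gale, Hale, Mere, Pell, Dover} are all mutually reachable — one SCC of size 6.
That gives 1 strongly connected component.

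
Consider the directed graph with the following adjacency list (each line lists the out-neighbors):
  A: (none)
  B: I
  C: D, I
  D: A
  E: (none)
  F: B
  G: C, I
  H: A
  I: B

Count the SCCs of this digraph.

8

{B, I} are all mutually reachable — one SCC of size 2.
{A} is an SCC by itself.
{C} is an SCC by itself.
{F} is an SCC by itself.
{E} is an SCC by itself.
(and 3 more singleton SCCs)
That gives 8 strongly connected components.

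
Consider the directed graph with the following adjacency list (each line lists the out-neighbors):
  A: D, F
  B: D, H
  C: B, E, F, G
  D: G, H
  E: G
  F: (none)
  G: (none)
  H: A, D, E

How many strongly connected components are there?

{A, D, H} are all mutually reachable — one SCC of size 3.
{C} is an SCC by itself.
{E} is an SCC by itself.
{B} is an SCC by itself.
{G} is an SCC by itself.
(and 1 more singleton SCC)
That gives 6 strongly connected components.

6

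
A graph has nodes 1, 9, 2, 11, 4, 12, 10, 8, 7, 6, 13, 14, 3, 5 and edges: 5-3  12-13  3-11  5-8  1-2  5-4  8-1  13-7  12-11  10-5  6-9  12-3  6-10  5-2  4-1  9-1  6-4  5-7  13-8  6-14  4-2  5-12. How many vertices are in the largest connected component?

14

Starting from 1 we can reach 1, 2, 3, 4, 5, 6, 7, 8, 9, 10, 11, 12, 13, 14. That is one component of size 14.
The largest has 14 vertices.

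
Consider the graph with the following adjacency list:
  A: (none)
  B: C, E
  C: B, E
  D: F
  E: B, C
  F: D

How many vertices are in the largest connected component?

3

A is isolated — a component by itself.
Starting from D we can reach D, F. That is one component of size 2.
Starting from B we can reach B, C, E. That is one component of size 3.
The largest has 3 vertices.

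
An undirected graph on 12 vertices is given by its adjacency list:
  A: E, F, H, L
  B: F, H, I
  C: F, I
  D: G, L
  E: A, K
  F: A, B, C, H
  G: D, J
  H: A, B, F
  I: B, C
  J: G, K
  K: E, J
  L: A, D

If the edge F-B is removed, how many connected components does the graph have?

1

F and B are still connected via F-H-B, so the component count stays at 1.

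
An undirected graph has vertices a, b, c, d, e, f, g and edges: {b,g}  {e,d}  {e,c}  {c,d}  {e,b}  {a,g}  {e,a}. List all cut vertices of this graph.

e

Removing e increases the component count from 2 to 3, so e is a cut vertex.
By contrast removing g leaves 2 components; it is not a cut vertex. No other vertex is a cut vertex either.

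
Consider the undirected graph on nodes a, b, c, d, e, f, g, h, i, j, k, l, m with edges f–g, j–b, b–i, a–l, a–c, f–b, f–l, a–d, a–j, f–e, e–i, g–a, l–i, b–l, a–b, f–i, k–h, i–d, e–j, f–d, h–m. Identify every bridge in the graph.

a-c, h-k, h-m

The edges on the cycle f-e-i-f are not bridges since each lies on that cycle.
But removing a–c disconnects a from c; removing k–h disconnects k from h; removing h–m disconnects h from m — these are bridges.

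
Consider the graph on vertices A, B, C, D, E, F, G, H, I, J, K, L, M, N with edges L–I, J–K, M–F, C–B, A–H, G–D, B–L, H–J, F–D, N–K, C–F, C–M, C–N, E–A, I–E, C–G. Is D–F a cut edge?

No

After removing D–F, the path D-G-C-F still connects them, so the edge is not a bridge.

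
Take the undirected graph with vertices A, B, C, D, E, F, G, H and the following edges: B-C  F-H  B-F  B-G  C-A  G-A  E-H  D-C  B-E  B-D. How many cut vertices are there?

Removing B increases the component count from 1 to 2, so B is a cut vertex.
By contrast removing G leaves 1 component; it is not a cut vertex. No other vertex is a cut vertex either.

1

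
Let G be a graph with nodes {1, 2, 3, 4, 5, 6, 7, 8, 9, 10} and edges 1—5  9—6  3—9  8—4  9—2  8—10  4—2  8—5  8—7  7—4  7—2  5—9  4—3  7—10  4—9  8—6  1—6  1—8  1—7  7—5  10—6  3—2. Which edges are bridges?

The edges on the cycle 1-8-7-10-6-1 are not bridges since each lies on that cycle.
Every edge lies on some cycle, so there are no bridges.

none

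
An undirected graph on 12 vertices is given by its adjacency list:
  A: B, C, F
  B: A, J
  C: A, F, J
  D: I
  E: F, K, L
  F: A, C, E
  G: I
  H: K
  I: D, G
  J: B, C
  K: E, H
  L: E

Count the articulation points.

4

Removing E increases the component count from 2 to 4, so E is a cut vertex.
Removing F increases the component count from 2 to 3, so F is a cut vertex.
Removing I increases the component count from 2 to 3, so I is a cut vertex.
Likewise K is a cut vertex.
By contrast removing J leaves 2 components; it is not a cut vertex. No other vertex is a cut vertex either.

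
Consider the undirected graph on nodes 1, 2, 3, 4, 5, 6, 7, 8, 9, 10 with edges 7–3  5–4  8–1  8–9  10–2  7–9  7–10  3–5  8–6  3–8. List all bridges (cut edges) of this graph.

The edges on the cycle 7-3-8-9-7 are not bridges since each lies on that cycle.
But removing 2–10 disconnects 2 from 10; removing 8–1 disconnects 8 from 1; removing 5–4 disconnects 5 from 4; removing 3–5 disconnects 3 from 5 — these are bridges.
In total 6 edges are bridges.

1-8, 10-2, 10-7, 3-5, 4-5, 6-8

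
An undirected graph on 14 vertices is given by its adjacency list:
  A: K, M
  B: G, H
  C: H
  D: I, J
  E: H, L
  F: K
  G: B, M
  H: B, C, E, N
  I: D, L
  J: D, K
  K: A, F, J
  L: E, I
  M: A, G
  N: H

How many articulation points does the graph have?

Removing H increases the component count from 1 to 3, so H is a cut vertex.
Removing K increases the component count from 1 to 2, so K is a cut vertex.
By contrast removing M leaves 1 component; it is not a cut vertex. No other vertex is a cut vertex either.

2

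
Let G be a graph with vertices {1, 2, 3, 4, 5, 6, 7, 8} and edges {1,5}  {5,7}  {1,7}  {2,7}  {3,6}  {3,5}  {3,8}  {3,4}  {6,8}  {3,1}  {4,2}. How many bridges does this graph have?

The edges on the cycle 3-6-8-3 are not bridges since each lies on that cycle.
Every edge lies on some cycle, so there are no bridges.

0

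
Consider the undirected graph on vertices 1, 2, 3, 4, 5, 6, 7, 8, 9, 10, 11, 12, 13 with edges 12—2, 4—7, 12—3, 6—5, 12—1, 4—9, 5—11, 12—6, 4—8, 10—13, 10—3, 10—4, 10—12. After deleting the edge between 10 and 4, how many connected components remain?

Before removal there is 1 component.
10—4 is a bridge — removing it separates 10's side from 4's side.
After removal: 2 components.

2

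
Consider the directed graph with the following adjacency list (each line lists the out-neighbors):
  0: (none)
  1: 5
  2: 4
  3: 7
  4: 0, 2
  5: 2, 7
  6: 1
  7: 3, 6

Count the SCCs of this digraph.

{1, 3, 5, 6, 7} are all mutually reachable — one SCC of size 5.
{2, 4} are all mutually reachable — one SCC of size 2.
{0} is an SCC by itself.
That gives 3 strongly connected components.

3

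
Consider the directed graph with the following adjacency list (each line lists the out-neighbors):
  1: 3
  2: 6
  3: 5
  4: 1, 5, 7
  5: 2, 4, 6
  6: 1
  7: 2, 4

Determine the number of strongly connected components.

1

{1, 2, 3, 4, 5, 6, 7} are all mutually reachable — one SCC of size 7.
That gives 1 strongly connected component.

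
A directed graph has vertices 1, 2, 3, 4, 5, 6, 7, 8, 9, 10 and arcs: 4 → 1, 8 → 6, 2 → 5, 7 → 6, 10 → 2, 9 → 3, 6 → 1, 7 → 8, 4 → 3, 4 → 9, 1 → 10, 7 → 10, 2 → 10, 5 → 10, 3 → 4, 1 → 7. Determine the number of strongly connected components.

{1, 6, 7, 8} are all mutually reachable — one SCC of size 4.
{2, 5, 10} are all mutually reachable — one SCC of size 3.
{3, 4, 9} are all mutually reachable — one SCC of size 3.
That gives 3 strongly connected components.

3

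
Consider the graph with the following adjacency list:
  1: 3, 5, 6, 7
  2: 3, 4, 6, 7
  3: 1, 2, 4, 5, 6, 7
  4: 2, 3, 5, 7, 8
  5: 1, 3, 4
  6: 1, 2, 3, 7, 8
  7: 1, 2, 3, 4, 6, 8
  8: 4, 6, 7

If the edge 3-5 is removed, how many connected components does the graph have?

3 and 5 are still connected via 3-1-5, so the component count stays at 1.

1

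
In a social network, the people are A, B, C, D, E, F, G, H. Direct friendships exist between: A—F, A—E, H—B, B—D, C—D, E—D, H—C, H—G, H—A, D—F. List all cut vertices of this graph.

H

Removing H increases the component count from 1 to 2, so H is a cut vertex.
By contrast removing F leaves 1 component; it is not a cut vertex. No other vertex is a cut vertex either.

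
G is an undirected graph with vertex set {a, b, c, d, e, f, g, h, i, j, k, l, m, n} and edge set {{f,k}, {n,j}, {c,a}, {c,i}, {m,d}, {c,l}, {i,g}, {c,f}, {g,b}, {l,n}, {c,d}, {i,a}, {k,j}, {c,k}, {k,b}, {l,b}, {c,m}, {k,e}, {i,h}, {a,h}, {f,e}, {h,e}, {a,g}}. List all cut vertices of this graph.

Removing c increases the component count from 1 to 2, so c is a cut vertex.
By contrast removing m leaves 1 component; it is not a cut vertex. No other vertex is a cut vertex either.

c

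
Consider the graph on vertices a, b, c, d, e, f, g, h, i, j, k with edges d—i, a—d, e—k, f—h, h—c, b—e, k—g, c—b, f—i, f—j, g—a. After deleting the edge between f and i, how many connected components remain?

f and i are still connected via f-h-c-b-e-k-g-a-d-i, so the component count stays at 1.

1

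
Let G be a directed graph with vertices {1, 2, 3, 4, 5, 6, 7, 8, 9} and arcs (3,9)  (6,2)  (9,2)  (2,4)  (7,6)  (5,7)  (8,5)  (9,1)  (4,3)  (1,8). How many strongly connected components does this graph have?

{1, 2, 3, 4, 5, 6, 7, 8, 9} are all mutually reachable — one SCC of size 9.
That gives 1 strongly connected component.

1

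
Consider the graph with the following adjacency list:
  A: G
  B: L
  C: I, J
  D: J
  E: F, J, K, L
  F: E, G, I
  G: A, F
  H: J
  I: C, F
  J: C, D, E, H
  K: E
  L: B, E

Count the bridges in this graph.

The edges on the cycle F-I-C-J-E-F are not bridges since each lies on that cycle.
But removing E-L disconnects E from L; removing D-J disconnects D from J; removing J-H disconnects J from H; removing E-K disconnects E from K — these are bridges.
In total 7 edges are bridges.

7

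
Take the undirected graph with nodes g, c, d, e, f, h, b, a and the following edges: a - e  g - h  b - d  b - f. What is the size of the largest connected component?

3

c is isolated — a component by itself.
Starting from g we can reach g, h. That is one component of size 2.
Starting from a we can reach a, e. That is one component of size 2.
Starting from b we can reach b, d, f. That is one component of size 3.
The largest has 3 vertices.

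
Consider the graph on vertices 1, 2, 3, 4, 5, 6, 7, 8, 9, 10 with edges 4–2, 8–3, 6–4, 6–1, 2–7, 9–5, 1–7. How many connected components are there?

4

10 is isolated — a component by itself.
Starting from 5 we can reach 5, 9. That is one component of size 2.
Starting from 3 we can reach 3, 8. That is one component of size 2.
Starting from 1 we can reach 1, 2, 4, 6, 7. That is one component of size 5.
Total: 4 components.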